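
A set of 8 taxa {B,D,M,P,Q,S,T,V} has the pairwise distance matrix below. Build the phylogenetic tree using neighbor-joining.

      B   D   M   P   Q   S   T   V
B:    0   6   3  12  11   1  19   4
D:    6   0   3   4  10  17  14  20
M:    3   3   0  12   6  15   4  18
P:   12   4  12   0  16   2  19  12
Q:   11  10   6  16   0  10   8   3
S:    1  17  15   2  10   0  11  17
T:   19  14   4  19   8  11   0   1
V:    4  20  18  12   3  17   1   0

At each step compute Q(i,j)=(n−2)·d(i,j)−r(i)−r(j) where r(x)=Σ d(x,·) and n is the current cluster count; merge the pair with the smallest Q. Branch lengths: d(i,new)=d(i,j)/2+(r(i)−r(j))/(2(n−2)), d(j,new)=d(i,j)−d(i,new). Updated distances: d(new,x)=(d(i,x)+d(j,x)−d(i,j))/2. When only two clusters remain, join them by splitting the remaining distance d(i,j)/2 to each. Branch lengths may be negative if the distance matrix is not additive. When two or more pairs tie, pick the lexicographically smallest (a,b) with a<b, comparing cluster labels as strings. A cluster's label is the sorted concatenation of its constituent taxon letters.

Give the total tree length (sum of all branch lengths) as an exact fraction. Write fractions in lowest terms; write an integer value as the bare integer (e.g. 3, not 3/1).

797/32

step 1: merge (T,V) at d=1, Q=-145; branch lengths T→7/12, V→5/12; new cluster TV
  updated: d(B,TV)=11, d(D,TV)=33/2, d(M,TV)=21/2, d(P,TV)=15, d(Q,TV)=5, d(S,TV)=27/2
step 2: merge (P,S) at d=2, Q=-219/2; branch lengths P→5/4, S→3/4; new cluster PS
  updated: d(B,PS)=11/2, d(D,PS)=19/2, d(M,PS)=25/2, d(PS,Q)=12, d(PS,TV)=53/4
step 3: merge (Q,TV) at d=5, Q=-321/4; branch lengths Q→31/32, TV→129/32; new cluster QTV
  updated: d(B,QTV)=17/2, d(D,QTV)=43/4, d(M,QTV)=23/4, d(PS,QTV)=81/8
step 4: merge (D,M) at d=3, Q=-89/2; branch lengths D→7/3, M→2/3; new cluster DM
  updated: d(B,DM)=3, d(DM,PS)=19/2, d(DM,QTV)=27/4
step 5: merge (B,PS) at d=11/2, Q=-249/8; branch lengths B→23/32, PS→153/32; new cluster BPS
  updated: d(BPS,DM)=7/2, d(BPS,QTV)=105/16
step 6: merge (BPS,DM) at d=7/2, Q=-269/16; branch lengths BPS→53/32, DM→59/32; new cluster BDMPS
  updated: d(BDMPS,QTV)=157/32
step 7: merge (BDMPS,QTV) at d=157/32; branch lengths BDMPS→157/64, QTV→157/64; new cluster BDMPQSTV
final tree: (((B:23/32,(P:5/4,S:3/4):153/32):53/32,(D:7/3,M:2/3):59/32):157/64,(Q:31/32,(T:7/12,V:5/12):129/32):157/64)
total length: 797/32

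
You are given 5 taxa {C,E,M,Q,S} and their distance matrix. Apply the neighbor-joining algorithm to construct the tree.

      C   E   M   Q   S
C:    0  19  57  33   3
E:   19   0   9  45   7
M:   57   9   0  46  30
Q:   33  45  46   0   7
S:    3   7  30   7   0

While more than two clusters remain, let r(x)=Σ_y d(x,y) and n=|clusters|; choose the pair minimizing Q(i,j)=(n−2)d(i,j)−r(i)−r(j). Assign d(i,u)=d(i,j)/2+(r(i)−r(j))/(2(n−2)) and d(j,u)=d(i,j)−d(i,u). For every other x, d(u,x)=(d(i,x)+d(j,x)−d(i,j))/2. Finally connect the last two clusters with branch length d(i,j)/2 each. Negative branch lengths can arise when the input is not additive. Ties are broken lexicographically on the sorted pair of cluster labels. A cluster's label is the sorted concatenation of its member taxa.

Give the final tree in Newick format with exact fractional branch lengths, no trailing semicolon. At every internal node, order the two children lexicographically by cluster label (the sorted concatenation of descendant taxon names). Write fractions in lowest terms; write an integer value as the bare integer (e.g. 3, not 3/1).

(((C:12,(E:-35/6,M:89/6):43/2):5/2,Q:71/4):-43/8,S:-43/8)

step 1: merge (E,M) at d=9, Q=-195; branch lengths E→-35/6, M→89/6; new cluster EM
  updated: d(C,EM)=67/2, d(EM,Q)=41, d(EM,S)=14
step 2: merge (C,EM) at d=67/2, Q=-91; branch lengths C→12, EM→43/2; new cluster CEM
  updated: d(CEM,Q)=81/4, d(CEM,S)=-33/4
step 3: merge (CEM,Q) at d=81/4, Q=-19; branch lengths CEM→5/2, Q→71/4; new cluster CEMQ
  updated: d(CEMQ,S)=-43/4
step 4: merge (CEMQ,S) at d=-43/4; branch lengths CEMQ→-43/8, S→-43/8; new cluster CEMQS
final tree: (((C:12,(E:-35/6,M:89/6):43/2):5/2,Q:71/4):-43/8,S:-43/8)
total length: 52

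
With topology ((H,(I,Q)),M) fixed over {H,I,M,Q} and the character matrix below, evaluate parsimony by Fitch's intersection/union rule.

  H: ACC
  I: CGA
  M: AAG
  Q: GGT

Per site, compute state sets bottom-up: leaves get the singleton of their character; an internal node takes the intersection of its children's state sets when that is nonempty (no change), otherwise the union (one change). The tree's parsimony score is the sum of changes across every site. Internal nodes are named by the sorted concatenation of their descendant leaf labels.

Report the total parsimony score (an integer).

IQ@0: {C} ∪ {G} = {C,G} (union, +1)
HIQ@0: {A} ∪ {C,G} = {A,C,G} (union, +1)
HIMQ@0: {A,C,G} ∩ {A} = {A} (intersection, +0)
IQ@1: {G} ∩ {G} = {G} (intersection, +0)
HIQ@1: {C} ∪ {G} = {C,G} (union, +1)
HIMQ@1: {C,G} ∪ {A} = {A,C,G} (union, +1)
IQ@2: {A} ∪ {T} = {A,T} (union, +1)
HIQ@2: {C} ∪ {A,T} = {A,C,T} (union, +1)
HIMQ@2: {A,C,T} ∪ {G} = {A,C,G,T} (union, +1)
per-site changes: [2, 2, 3]; total = 7

7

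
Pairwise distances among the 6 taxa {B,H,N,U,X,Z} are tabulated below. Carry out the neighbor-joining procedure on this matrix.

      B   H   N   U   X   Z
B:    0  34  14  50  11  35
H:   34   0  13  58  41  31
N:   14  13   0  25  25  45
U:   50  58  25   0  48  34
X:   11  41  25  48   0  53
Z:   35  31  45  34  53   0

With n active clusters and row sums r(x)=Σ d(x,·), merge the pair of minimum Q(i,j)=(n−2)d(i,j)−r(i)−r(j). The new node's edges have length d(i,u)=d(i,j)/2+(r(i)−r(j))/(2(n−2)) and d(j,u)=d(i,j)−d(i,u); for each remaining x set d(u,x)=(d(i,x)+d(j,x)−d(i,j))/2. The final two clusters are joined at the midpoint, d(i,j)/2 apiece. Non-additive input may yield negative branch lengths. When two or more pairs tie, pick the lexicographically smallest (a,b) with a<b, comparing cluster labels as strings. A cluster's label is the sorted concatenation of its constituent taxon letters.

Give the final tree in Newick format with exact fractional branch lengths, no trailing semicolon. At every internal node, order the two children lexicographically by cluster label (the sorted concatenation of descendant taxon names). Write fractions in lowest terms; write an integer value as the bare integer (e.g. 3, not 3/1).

1. join B+X (d=11, Q=-278) ⇒ BX; edges |B|=5/4, |X|=39/4
  updated: d(BX,H)=32, d(BX,N)=14, d(BX,U)=87/2, d(BX,Z)=77/2
2. join U+Z (d=34, Q=-207) ⇒ UZ; edges |U|=19, |Z|=15
  updated: d(BX,UZ)=24, d(H,UZ)=55/2, d(N,UZ)=18
3. join BX+UZ (d=24, Q=-183/2) ⇒ BUXZ; edges |BX|=97/8, |UZ|=95/8
  updated: d(BUXZ,H)=71/4, d(BUXZ,N)=4
4. join BUXZ+H (d=71/4, Q=-139/4) ⇒ BHUXZ; edges |BUXZ|=35/8, |H|=107/8
  updated: d(BHUXZ,N)=-3/8
5. join BHUXZ+N (d=-3/8) ⇒ BHNUXZ; edges |BHUXZ|=-3/16, |N|=-3/16
final tree: ((((B:5/4,X:39/4):97/8,(U:19,Z:15):95/8):35/8,H:107/8):-3/16,N:-3/16)
total length: 691/8

((((B:5/4,X:39/4):97/8,(U:19,Z:15):95/8):35/8,H:107/8):-3/16,N:-3/16)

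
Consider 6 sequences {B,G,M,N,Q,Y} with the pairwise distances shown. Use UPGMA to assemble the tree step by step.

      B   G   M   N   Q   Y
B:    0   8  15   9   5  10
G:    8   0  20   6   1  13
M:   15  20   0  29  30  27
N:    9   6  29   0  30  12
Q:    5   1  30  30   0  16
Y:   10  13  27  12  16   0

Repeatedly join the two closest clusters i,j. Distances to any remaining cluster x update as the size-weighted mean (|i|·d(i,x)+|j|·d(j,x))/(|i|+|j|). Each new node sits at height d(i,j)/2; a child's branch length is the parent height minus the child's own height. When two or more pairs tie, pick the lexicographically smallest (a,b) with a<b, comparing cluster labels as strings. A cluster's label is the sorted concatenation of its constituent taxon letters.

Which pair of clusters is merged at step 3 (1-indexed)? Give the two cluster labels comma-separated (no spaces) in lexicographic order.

N,Y

iteration 1: select G,Q (d=1); attach at lengths (1/2, 1/2); label the merged cluster GQ
  updated: d(B,GQ)=13/2, d(GQ,M)=25, d(GQ,N)=18, d(GQ,Y)=29/2
iteration 2: select B,GQ (d=13/2); attach at lengths (13/4, 11/4); label the merged cluster BGQ
  updated: d(BGQ,M)=65/3, d(BGQ,N)=15, d(BGQ,Y)=13
iteration 3: select N,Y (d=12); attach at lengths (6, 6); label the merged cluster NY
  updated: d(BGQ,NY)=14, d(M,NY)=28
iteration 4: select BGQ,NY (d=14); attach at lengths (15/4, 1); label the merged cluster BGNQY
  updated: d(BGNQY,M)=121/5
iteration 5: select BGNQY,M (d=121/5); attach at lengths (51/10, 121/10); label the merged cluster BGMNQY
final tree: (((B:13/4,(G:1/2,Q:1/2):11/4):15/4,(N:6,Y:6):1):51/10,M:121/10)
total length: 819/20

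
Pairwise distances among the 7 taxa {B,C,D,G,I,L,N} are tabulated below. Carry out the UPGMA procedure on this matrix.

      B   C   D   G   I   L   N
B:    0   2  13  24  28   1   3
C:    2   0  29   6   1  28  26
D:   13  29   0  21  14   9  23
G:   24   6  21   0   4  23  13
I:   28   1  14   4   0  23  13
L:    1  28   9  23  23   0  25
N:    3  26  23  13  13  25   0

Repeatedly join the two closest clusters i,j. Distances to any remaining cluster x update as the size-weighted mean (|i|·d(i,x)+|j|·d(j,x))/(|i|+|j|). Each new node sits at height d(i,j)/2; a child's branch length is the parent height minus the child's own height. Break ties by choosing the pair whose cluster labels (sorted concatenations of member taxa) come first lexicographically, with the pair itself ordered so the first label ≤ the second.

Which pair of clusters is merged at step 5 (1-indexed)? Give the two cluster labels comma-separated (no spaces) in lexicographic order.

BDL,N

iteration 1: select B,L (d=1); attach at lengths (1/2, 1/2); label the merged cluster BL
  updated: d(BL,C)=15, d(BL,D)=11, d(BL,G)=47/2, d(BL,I)=51/2, d(BL,N)=14
iteration 2: select C,I (d=1); attach at lengths (1/2, 1/2); label the merged cluster CI
  updated: d(BL,CI)=81/4, d(CI,D)=43/2, d(CI,G)=5, d(CI,N)=39/2
iteration 3: select CI,G (d=5); attach at lengths (2, 5/2); label the merged cluster CGI
  updated: d(BL,CGI)=64/3, d(CGI,D)=64/3, d(CGI,N)=52/3
iteration 4: select BL,D (d=11); attach at lengths (5, 11/2); label the merged cluster BDL
  updated: d(BDL,CGI)=64/3, d(BDL,N)=17
iteration 5: select BDL,N (d=17); attach at lengths (3, 17/2); label the merged cluster BDLN
  updated: d(BDLN,CGI)=61/3
iteration 6: select BDLN,CGI (d=61/3); attach at lengths (5/3, 23/3); label the merged cluster BCDGILN
final tree: ((((B:1/2,L:1/2):5,D:11/2):3,N:17/2):5/3,((C:1/2,I:1/2):2,G:5/2):23/3)
total length: 227/6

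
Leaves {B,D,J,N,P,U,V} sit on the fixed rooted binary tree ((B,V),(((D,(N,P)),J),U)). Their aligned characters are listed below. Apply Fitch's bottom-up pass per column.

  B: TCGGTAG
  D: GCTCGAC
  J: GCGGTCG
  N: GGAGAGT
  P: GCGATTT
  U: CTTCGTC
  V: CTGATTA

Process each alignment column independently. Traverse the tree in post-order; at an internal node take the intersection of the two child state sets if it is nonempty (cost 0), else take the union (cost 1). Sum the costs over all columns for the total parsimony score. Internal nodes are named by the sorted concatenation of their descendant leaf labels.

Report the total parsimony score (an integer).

BV@0: {T} ∪ {C} = {C,T} (union, +1)
NP@0: {G} ∩ {G} = {G} (intersection, +0)
DNP@0: {G} ∩ {G} = {G} (intersection, +0)
DJNP@0: {G} ∩ {G} = {G} (intersection, +0)
DJNPU@0: {G} ∪ {C} = {C,G} (union, +1)
BDJNPUV@0: {C,T} ∩ {C,G} = {C} (intersection, +0)
BV@1: {C} ∪ {T} = {C,T} (union, +1)
NP@1: {G} ∪ {C} = {C,G} (union, +1)
DNP@1: {C} ∩ {C,G} = {C} (intersection, +0)
DJNP@1: {C} ∩ {C} = {C} (intersection, +0)
DJNPU@1: {C} ∪ {T} = {C,T} (union, +1)
BDJNPUV@1: {C,T} ∩ {C,T} = {C,T} (intersection, +0)
BV@2: {G} ∩ {G} = {G} (intersection, +0)
NP@2: {A} ∪ {G} = {A,G} (union, +1)
DNP@2: {T} ∪ {A,G} = {A,G,T} (union, +1)
DJNP@2: {A,G,T} ∩ {G} = {G} (intersection, +0)
DJNPU@2: {G} ∪ {T} = {G,T} (union, +1)
BDJNPUV@2: {G} ∩ {G,T} = {G} (intersection, +0)
BV@3: {G} ∪ {A} = {A,G} (union, +1)
NP@3: {G} ∪ {A} = {A,G} (union, +1)
DNP@3: {C} ∪ {A,G} = {A,C,G} (union, +1)
DJNP@3: {A,C,G} ∩ {G} = {G} (intersection, +0)
DJNPU@3: {G} ∪ {C} = {C,G} (union, +1)
BDJNPUV@3: {A,G} ∩ {C,G} = {G} (intersection, +0)
BV@4: {T} ∩ {T} = {T} (intersection, +0)
NP@4: {A} ∪ {T} = {A,T} (union, +1)
DNP@4: {G} ∪ {A,T} = {A,G,T} (union, +1)
DJNP@4: {A,G,T} ∩ {T} = {T} (intersection, +0)
DJNPU@4: {T} ∪ {G} = {G,T} (union, +1)
BDJNPUV@4: {T} ∩ {G,T} = {T} (intersection, +0)
BV@5: {A} ∪ {T} = {A,T} (union, +1)
NP@5: {G} ∪ {T} = {G,T} (union, +1)
DNP@5: {A} ∪ {G,T} = {A,G,T} (union, +1)
DJNP@5: {A,G,T} ∪ {C} = {A,C,G,T} (union, +1)
DJNPU@5: {A,C,G,T} ∩ {T} = {T} (intersection, +0)
BDJNPUV@5: {A,T} ∩ {T} = {T} (intersection, +0)
BV@6: {G} ∪ {A} = {A,G} (union, +1)
NP@6: {T} ∩ {T} = {T} (intersection, +0)
DNP@6: {C} ∪ {T} = {C,T} (union, +1)
DJNP@6: {C,T} ∪ {G} = {C,G,T} (union, +1)
DJNPU@6: {C,G,T} ∩ {C} = {C} (intersection, +0)
BDJNPUV@6: {A,G} ∪ {C} = {A,C,G} (union, +1)
per-site changes: [2, 3, 3, 4, 3, 4, 4]; total = 23

23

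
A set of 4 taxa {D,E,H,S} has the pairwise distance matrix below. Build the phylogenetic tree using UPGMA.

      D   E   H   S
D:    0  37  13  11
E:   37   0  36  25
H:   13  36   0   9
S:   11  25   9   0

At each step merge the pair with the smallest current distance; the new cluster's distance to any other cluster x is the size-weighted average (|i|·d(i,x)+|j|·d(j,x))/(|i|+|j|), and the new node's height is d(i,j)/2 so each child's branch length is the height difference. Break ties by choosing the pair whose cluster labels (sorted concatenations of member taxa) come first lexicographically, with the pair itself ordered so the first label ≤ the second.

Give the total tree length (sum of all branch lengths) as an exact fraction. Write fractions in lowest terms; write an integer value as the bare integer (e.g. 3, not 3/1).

259/6

iteration 1: select H,S (d=9); attach at lengths (9/2, 9/2); label the merged cluster HS
  updated: d(D,HS)=12, d(E,HS)=61/2
iteration 2: select D,HS (d=12); attach at lengths (6, 3/2); label the merged cluster DHS
  updated: d(DHS,E)=98/3
iteration 3: select DHS,E (d=98/3); attach at lengths (31/3, 49/3); label the merged cluster DEHS
final tree: ((D:6,(H:9/2,S:9/2):3/2):31/3,E:49/3)
total length: 259/6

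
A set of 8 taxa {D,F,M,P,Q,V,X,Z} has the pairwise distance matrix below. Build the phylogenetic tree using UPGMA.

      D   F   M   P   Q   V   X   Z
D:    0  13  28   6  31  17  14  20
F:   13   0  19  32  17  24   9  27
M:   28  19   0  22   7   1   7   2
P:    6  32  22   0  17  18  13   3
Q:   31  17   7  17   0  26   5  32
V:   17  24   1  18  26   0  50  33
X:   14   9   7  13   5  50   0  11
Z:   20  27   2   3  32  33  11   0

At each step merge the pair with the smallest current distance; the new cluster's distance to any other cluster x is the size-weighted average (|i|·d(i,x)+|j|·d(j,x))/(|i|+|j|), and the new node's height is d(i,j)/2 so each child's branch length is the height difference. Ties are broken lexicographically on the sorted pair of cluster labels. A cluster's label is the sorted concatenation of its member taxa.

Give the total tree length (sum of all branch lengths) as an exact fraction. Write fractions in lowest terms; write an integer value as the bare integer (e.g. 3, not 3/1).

201/4

step 1: merge (M,V) at d=1; branch lengths M→1/2, V→1/2; new cluster MV
  updated: d(D,MV)=45/2, d(F,MV)=43/2, d(MV,P)=20, d(MV,Q)=33/2, d(MV,X)=57/2, d(MV,Z)=35/2
step 2: merge (P,Z) at d=3; branch lengths P→3/2, Z→3/2; new cluster PZ
  updated: d(D,PZ)=13, d(F,PZ)=59/2, d(MV,PZ)=75/4, d(PZ,Q)=49/2, d(PZ,X)=12
step 3: merge (Q,X) at d=5; branch lengths Q→5/2, X→5/2; new cluster QX
  updated: d(D,QX)=45/2, d(F,QX)=13, d(MV,QX)=45/2, d(PZ,QX)=73/4
step 4: merge (D,F) at d=13; branch lengths D→13/2, F→13/2; new cluster DF
  updated: d(DF,MV)=22, d(DF,PZ)=85/4, d(DF,QX)=71/4
step 5: merge (DF,QX) at d=71/4; branch lengths DF→19/8, QX→51/8; new cluster DFQX
  updated: d(DFQX,MV)=89/4, d(DFQX,PZ)=79/4
step 6: merge (MV,PZ) at d=75/4; branch lengths MV→71/8, PZ→63/8; new cluster MPVZ
  updated: d(DFQX,MPVZ)=21
step 7: merge (DFQX,MPVZ) at d=21; branch lengths DFQX→13/8, MPVZ→9/8; new cluster DFMPQVXZ
final tree: (((D:13/2,F:13/2):19/8,(Q:5/2,X:5/2):51/8):13/8,((M:1/2,V:1/2):71/8,(P:3/2,Z:3/2):63/8):9/8)
total length: 201/4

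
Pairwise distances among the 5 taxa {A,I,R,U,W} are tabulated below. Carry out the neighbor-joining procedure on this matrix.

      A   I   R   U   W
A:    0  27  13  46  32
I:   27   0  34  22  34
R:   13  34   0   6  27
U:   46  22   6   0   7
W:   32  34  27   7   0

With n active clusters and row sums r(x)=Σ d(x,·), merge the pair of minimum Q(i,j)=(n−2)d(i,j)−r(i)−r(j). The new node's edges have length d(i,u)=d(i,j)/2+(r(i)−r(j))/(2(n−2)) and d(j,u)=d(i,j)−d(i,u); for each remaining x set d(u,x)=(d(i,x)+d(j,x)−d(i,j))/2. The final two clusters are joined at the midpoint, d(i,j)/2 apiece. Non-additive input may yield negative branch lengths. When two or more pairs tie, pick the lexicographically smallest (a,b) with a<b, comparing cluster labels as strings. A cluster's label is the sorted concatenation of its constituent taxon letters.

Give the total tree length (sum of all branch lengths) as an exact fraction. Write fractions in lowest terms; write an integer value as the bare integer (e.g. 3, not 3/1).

425/8

iteration 1: select U,W (d=7, Q=-160); attach at lengths (1/3, 20/3); label the merged cluster UW
  updated: d(A,UW)=71/2, d(I,UW)=49/2, d(R,UW)=13
iteration 2: select A,R (d=13, Q=-219/2); attach at lengths (83/8, 21/8); label the merged cluster AR
  updated: d(AR,I)=24, d(AR,UW)=71/4
iteration 3: select AR,I (d=24, Q=-265/4); attach at lengths (69/8, 123/8); label the merged cluster AIR
  updated: d(AIR,UW)=73/8
iteration 4: select AIR,UW (d=73/8); attach at lengths (73/16, 73/16); label the merged cluster AIRUW
final tree: (((A:83/8,R:21/8):69/8,I:123/8):73/16,(U:1/3,W:20/3):73/16)
total length: 425/8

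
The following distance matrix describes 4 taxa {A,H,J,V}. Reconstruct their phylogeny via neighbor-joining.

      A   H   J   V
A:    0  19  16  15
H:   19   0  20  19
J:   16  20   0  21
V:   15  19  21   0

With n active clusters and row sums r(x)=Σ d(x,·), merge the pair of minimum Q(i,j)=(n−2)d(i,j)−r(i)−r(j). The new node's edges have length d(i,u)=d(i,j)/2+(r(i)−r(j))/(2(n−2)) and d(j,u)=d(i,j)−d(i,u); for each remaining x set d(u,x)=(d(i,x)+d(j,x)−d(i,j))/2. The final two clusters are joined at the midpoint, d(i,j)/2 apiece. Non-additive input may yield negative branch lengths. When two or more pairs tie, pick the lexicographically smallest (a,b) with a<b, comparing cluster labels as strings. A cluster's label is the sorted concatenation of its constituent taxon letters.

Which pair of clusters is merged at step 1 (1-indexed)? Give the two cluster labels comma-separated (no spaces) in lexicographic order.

A,J

step 1: merge (A,J) at d=16, Q=-75; branch lengths A→25/4, J→39/4; new cluster AJ
  updated: d(AJ,H)=23/2, d(AJ,V)=10
step 2: merge (AJ,H) at d=23/2, Q=-81/2; branch lengths AJ→5/4, H→41/4; new cluster AHJ
  updated: d(AHJ,V)=35/4
step 3: merge (AHJ,V) at d=35/4; branch lengths AHJ→35/8, V→35/8; new cluster AHJV
final tree: (((A:25/4,J:39/4):5/4,H:41/4):35/8,V:35/8)
total length: 145/4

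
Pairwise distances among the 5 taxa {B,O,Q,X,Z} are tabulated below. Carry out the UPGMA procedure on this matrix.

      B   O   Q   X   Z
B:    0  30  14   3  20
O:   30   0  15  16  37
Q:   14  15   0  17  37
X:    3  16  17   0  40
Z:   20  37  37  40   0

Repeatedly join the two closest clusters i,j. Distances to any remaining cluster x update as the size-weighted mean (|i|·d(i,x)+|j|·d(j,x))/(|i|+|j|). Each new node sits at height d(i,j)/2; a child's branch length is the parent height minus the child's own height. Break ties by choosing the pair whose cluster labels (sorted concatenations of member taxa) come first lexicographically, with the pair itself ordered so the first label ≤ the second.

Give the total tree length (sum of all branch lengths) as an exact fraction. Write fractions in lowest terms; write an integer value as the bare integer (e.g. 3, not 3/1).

iteration 1: select B,X (d=3); attach at lengths (3/2, 3/2); label the merged cluster BX
  updated: d(BX,O)=23, d(BX,Q)=31/2, d(BX,Z)=30
iteration 2: select O,Q (d=15); attach at lengths (15/2, 15/2); label the merged cluster OQ
  updated: d(BX,OQ)=77/4, d(OQ,Z)=37
iteration 3: select BX,OQ (d=77/4); attach at lengths (65/8, 17/8); label the merged cluster BOQX
  updated: d(BOQX,Z)=67/2
iteration 4: select BOQX,Z (d=67/2); attach at lengths (57/8, 67/4); label the merged cluster BOQXZ
final tree: (((B:3/2,X:3/2):65/8,(O:15/2,Q:15/2):17/8):57/8,Z:67/4)
total length: 417/8

417/8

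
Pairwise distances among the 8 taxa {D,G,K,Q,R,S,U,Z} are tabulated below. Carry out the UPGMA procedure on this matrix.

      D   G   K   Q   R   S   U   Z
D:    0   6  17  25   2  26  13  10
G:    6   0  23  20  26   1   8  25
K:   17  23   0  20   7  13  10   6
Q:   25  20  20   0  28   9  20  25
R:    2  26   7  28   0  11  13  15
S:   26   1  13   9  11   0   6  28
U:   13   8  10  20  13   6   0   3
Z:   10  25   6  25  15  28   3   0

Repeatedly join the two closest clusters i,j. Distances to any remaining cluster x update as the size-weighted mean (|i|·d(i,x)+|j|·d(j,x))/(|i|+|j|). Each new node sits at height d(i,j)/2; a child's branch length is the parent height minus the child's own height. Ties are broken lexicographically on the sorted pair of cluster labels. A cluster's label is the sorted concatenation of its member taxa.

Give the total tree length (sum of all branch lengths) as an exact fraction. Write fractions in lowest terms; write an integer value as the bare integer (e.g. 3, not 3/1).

iteration 1: select G,S (d=1); attach at lengths (1/2, 1/2); label the merged cluster GS
  updated: d(D,GS)=16, d(GS,K)=18, d(GS,Q)=29/2, d(GS,R)=37/2, d(GS,U)=7, d(GS,Z)=53/2
iteration 2: select D,R (d=2); attach at lengths (1, 1); label the merged cluster DR
  updated: d(DR,GS)=69/4, d(DR,K)=12, d(DR,Q)=53/2, d(DR,U)=13, d(DR,Z)=25/2
iteration 3: select U,Z (d=3); attach at lengths (3/2, 3/2); label the merged cluster UZ
  updated: d(DR,UZ)=51/4, d(GS,UZ)=67/4, d(K,UZ)=8, d(Q,UZ)=45/2
iteration 4: select K,UZ (d=8); attach at lengths (4, 5/2); label the merged cluster KUZ
  updated: d(DR,KUZ)=25/2, d(GS,KUZ)=103/6, d(KUZ,Q)=65/3
iteration 5: select DR,KUZ (d=25/2); attach at lengths (21/4, 9/4); label the merged cluster DKRUZ
  updated: d(DKRUZ,GS)=86/5, d(DKRUZ,Q)=118/5
iteration 6: select GS,Q (d=29/2); attach at lengths (27/4, 29/4); label the merged cluster GQS
  updated: d(DKRUZ,GQS)=58/3
iteration 7: select DKRUZ,GQS (d=58/3); attach at lengths (41/12, 29/12); label the merged cluster DGKQRSUZ
final tree: (((D:1,R:1):21/4,(K:4,(U:3/2,Z:3/2):5/2):9/4):41/12,((G:1/2,S:1/2):27/4,Q:29/4):29/12)
total length: 239/6

239/6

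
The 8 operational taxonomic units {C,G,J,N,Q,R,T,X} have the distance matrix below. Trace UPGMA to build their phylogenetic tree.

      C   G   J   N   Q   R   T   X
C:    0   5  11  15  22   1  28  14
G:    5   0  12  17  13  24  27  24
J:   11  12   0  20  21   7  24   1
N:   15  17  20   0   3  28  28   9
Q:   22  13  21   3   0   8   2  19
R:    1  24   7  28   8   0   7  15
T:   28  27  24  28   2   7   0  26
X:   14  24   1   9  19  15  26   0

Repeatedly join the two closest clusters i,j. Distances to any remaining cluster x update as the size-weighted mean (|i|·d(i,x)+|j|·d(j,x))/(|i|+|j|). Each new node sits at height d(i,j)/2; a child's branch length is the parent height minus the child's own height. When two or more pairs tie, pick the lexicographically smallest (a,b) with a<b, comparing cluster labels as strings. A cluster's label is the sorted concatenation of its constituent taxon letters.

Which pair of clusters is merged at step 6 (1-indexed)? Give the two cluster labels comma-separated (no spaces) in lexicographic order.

iteration 1: select C,R (d=1); attach at lengths (1/2, 1/2); label the merged cluster CR
  updated: d(CR,G)=29/2, d(CR,J)=9, d(CR,N)=43/2, d(CR,Q)=15, d(CR,T)=35/2, d(CR,X)=29/2
iteration 2: select J,X (d=1); attach at lengths (1/2, 1/2); label the merged cluster JX
  updated: d(CR,JX)=47/4, d(G,JX)=18, d(JX,N)=29/2, d(JX,Q)=20, d(JX,T)=25
iteration 3: select Q,T (d=2); attach at lengths (1, 1); label the merged cluster QT
  updated: d(CR,QT)=65/4, d(G,QT)=20, d(JX,QT)=45/2, d(N,QT)=31/2
iteration 4: select CR,JX (d=47/4); attach at lengths (43/8, 43/8); label the merged cluster CJRX
  updated: d(CJRX,G)=65/4, d(CJRX,N)=18, d(CJRX,QT)=155/8
iteration 5: select N,QT (d=31/2); attach at lengths (31/4, 27/4); label the merged cluster NQT
  updated: d(CJRX,NQT)=227/12, d(G,NQT)=19
iteration 6: select CJRX,G (d=65/4); attach at lengths (9/4, 65/8); label the merged cluster CGJRX
  updated: d(CGJRX,NQT)=284/15
iteration 7: select CGJRX,NQT (d=284/15); attach at lengths (161/120, 103/60); label the merged cluster CGJNQRTX
final tree: ((((C:1/2,R:1/2):43/8,(J:1/2,X:1/2):43/8):9/4,G:65/8):161/120,(N:31/4,(Q:1,T:1):27/4):103/60)
total length: 2561/60

CJRX,G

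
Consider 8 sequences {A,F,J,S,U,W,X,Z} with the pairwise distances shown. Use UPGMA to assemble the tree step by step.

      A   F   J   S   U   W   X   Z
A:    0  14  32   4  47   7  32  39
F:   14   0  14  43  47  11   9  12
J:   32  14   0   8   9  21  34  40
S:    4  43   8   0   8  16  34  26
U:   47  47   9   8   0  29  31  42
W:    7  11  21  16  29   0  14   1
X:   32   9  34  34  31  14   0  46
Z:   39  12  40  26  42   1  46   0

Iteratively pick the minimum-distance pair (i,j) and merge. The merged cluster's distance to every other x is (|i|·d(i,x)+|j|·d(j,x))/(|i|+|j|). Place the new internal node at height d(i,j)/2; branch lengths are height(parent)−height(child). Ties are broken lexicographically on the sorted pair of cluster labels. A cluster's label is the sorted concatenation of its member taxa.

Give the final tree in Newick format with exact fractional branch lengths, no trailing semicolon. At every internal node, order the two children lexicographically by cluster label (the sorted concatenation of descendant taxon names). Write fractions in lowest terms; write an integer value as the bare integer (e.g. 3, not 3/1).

(((A:2,S:2):79/8,(J:9/2,U:9/2):59/8):89/32,((F:9/2,X:9/2):47/8,(W:1/2,Z:1/2):79/8):137/32)

step 1: merge (W,Z) at d=1; branch lengths W→1/2, Z→1/2; new cluster WZ
  updated: d(A,WZ)=23, d(F,WZ)=23/2, d(J,WZ)=61/2, d(S,WZ)=21, d(U,WZ)=71/2, d(WZ,X)=30
step 2: merge (A,S) at d=4; branch lengths A→2, S→2; new cluster AS
  updated: d(AS,F)=57/2, d(AS,J)=20, d(AS,U)=55/2, d(AS,WZ)=22, d(AS,X)=33
step 3: merge (F,X) at d=9; branch lengths F→9/2, X→9/2; new cluster FX
  updated: d(AS,FX)=123/4, d(FX,J)=24, d(FX,U)=39, d(FX,WZ)=83/4
step 4: merge (J,U) at d=9; branch lengths J→9/2, U→9/2; new cluster JU
  updated: d(AS,JU)=95/4, d(FX,JU)=63/2, d(JU,WZ)=33
step 5: merge (FX,WZ) at d=83/4; branch lengths FX→47/8, WZ→79/8; new cluster FWXZ
  updated: d(AS,FWXZ)=211/8, d(FWXZ,JU)=129/4
step 6: merge (AS,JU) at d=95/4; branch lengths AS→79/8, JU→59/8; new cluster AJSU
  updated: d(AJSU,FWXZ)=469/16
step 7: merge (AJSU,FWXZ) at d=469/16; branch lengths AJSU→89/32, FWXZ→137/32; new cluster AFJSUWXZ
final tree: (((A:2,S:2):79/8,(J:9/2,U:9/2):59/8):89/32,((F:9/2,X:9/2):47/8,(W:1/2,Z:1/2):79/8):137/32)
total length: 1009/16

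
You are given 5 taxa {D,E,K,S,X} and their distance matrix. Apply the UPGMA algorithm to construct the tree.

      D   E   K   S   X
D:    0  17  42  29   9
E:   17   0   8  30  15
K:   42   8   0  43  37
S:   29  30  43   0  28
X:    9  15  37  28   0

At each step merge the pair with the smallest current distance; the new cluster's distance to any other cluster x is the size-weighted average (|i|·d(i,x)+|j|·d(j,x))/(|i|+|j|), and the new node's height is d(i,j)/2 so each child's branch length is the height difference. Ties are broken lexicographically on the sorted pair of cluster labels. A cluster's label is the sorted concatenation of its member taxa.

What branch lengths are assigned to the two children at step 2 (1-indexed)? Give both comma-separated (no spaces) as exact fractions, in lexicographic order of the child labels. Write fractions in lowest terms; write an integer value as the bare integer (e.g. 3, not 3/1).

1. join E+K (d=8) ⇒ EK; edges |E|=4, |K|=4
  updated: d(D,EK)=59/2, d(EK,S)=73/2, d(EK,X)=26
2. join D+X (d=9) ⇒ DX; edges |D|=9/2, |X|=9/2
  updated: d(DX,EK)=111/4, d(DX,S)=57/2
3. join DX+EK (d=111/4) ⇒ DEKX; edges |DX|=75/8, |EK|=79/8
  updated: d(DEKX,S)=65/2
4. join DEKX+S (d=65/2) ⇒ DEKSX; edges |DEKX|=19/8, |S|=65/4
final tree: (((D:9/2,X:9/2):75/8,(E:4,K:4):79/8):19/8,S:65/4)
total length: 439/8

9/2,9/2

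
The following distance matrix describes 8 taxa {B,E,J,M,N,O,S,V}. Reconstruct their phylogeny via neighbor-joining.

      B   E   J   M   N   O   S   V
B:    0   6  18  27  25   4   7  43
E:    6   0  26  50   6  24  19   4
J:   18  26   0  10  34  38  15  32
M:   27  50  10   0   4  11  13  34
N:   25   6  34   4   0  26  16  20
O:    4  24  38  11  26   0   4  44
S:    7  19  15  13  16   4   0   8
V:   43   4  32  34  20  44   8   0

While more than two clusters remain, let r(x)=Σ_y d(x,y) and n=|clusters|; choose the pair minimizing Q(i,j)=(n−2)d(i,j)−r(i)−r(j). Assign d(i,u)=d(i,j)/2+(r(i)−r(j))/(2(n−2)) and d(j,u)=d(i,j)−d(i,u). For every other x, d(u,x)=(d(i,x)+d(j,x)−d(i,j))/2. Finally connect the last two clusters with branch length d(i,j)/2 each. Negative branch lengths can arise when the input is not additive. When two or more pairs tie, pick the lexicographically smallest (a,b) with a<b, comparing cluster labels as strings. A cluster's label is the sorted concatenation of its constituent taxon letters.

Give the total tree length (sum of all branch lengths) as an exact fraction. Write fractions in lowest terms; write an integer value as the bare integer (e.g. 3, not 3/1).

iteration 1: select E,V (d=4, Q=-296); attach at lengths (-13/6, 37/6); label the merged cluster EV
  updated: d(B,EV)=45/2, d(EV,J)=27, d(EV,M)=40, d(EV,N)=11, d(EV,O)=32, d(EV,S)=23/2
iteration 2: select EV,N (d=11, Q=-205); attach at lengths (83/10, 27/10); label the merged cluster ENV
  updated: d(B,ENV)=73/4, d(ENV,J)=25, d(ENV,M)=33/2, d(ENV,O)=47/2, d(ENV,S)=33/4
iteration 3: select J,M (d=10, Q=-287/2); attach at lengths (137/16, 23/16); label the merged cluster JM
  updated: d(B,JM)=35/2, d(ENV,JM)=63/4, d(JM,O)=39/2, d(JM,S)=9
iteration 4: select B,O (d=4, Q=-343/4); attach at lengths (31/24, 65/24); label the merged cluster BO
  updated: d(BO,ENV)=151/8, d(BO,JM)=33/2, d(BO,S)=7/2
iteration 5: select BO,S (d=7/2, Q=-421/8); attach at lengths (201/32, -89/32); label the merged cluster BOS
  updated: d(BOS,ENV)=189/16, d(BOS,JM)=11
iteration 6: select BOS,ENV (d=189/16, Q=-617/16); attach at lengths (113/32, 265/32); label the merged cluster BENOSV
  updated: d(BENOSV,JM)=239/32
iteration 7: select BENOSV,JM (d=239/32); attach at lengths (239/64, 239/64); label the merged cluster BEJMNOSV
final tree: ((((B:31/24,O:65/24):201/32,S:-89/32):113/32,((E:-13/6,V:37/6):83/10,N:27/10):265/32):239/64,(J:137/16,M:23/16):239/64)
total length: 1657/32

1657/32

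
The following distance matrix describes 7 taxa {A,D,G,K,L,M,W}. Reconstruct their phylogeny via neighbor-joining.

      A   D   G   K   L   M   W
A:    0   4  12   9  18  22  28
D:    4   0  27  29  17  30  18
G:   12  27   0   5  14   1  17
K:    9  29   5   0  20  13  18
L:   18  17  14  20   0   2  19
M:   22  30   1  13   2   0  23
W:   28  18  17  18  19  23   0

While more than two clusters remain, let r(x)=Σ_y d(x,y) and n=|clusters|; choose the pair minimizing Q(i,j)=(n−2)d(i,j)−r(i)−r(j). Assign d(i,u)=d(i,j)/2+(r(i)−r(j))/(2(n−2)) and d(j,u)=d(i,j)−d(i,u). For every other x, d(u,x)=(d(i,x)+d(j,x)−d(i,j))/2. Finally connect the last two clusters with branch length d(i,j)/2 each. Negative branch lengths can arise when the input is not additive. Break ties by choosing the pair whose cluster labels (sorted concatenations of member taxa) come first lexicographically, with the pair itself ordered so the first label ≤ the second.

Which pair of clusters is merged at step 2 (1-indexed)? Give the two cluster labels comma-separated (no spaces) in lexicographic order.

L,M

iteration 1: select A,D (d=4, Q=-198); attach at lengths (-6/5, 26/5); label the merged cluster AD
  updated: d(AD,G)=35/2, d(AD,K)=17, d(AD,L)=31/2, d(AD,M)=24, d(AD,W)=21
iteration 2: select L,M (d=2, Q=-251/2); attach at lengths (31/16, 1/16); label the merged cluster LM
  updated: d(AD,LM)=75/4, d(G,LM)=13/2, d(K,LM)=31/2, d(LM,W)=20
iteration 3: select AD,W (d=21, Q=-349/4); attach at lengths (245/24, 259/24); label the merged cluster ADW
  updated: d(ADW,G)=27/4, d(ADW,K)=7, d(ADW,LM)=71/8
iteration 4: select ADW,K (d=7, Q=-289/8); attach at lengths (73/32, 151/32); label the merged cluster ADKW
  updated: d(ADKW,G)=19/8, d(ADKW,LM)=139/16
iteration 5: select ADKW,G (d=19/8, Q=-281/16); attach at lengths (73/32, 3/32); label the merged cluster ADGKW
  updated: d(ADGKW,LM)=205/32
iteration 6: select ADGKW,LM (d=205/32); attach at lengths (205/64, 205/64); label the merged cluster ADGKLMW
final tree: (((((A:-6/5,D:26/5):245/24,W:259/24):73/32,K:151/32):73/32,G:3/32):205/64,(L:31/16,M:1/16):205/64)
total length: 1369/32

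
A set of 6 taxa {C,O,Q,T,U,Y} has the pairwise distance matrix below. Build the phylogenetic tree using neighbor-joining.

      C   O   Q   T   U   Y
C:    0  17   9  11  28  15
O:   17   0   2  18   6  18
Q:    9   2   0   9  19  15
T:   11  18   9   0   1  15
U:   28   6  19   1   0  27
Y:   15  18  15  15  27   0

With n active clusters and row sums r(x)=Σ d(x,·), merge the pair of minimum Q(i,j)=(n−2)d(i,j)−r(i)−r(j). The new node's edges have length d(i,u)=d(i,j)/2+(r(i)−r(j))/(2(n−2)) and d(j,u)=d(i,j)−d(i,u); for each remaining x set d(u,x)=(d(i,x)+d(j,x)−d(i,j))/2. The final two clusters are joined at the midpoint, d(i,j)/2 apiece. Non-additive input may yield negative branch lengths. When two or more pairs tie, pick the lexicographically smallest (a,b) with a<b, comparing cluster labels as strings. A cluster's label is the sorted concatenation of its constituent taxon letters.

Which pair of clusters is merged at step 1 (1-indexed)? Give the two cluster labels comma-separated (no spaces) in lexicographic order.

T,U

iteration 1: select T,U (d=1, Q=-131); attach at lengths (-23/8, 31/8); label the merged cluster TU
  updated: d(C,TU)=19, d(O,TU)=23/2, d(Q,TU)=27/2, d(TU,Y)=41/2
iteration 2: select C,Y (d=15, Q=-167/2); attach at lengths (73/12, 107/12); label the merged cluster CY
  updated: d(CY,O)=10, d(CY,Q)=9/2, d(CY,TU)=49/4
iteration 3: select CY,TU (d=49/4, Q=-79/2); attach at lengths (7/2, 35/4); label the merged cluster CTUY
  updated: d(CTUY,O)=37/8, d(CTUY,Q)=23/8
iteration 4: select CTUY,O (d=37/8, Q=-19/2); attach at lengths (11/4, 15/8); label the merged cluster COTUY
  updated: d(COTUY,Q)=1/8
iteration 5: select COTUY,Q (d=1/8); attach at lengths (1/16, 1/16); label the merged cluster COQTUY
final tree: ((((C:73/12,Y:107/12):7/2,(T:-23/8,U:31/8):35/4):11/4,O:15/8):1/16,Q:1/16)
total length: 33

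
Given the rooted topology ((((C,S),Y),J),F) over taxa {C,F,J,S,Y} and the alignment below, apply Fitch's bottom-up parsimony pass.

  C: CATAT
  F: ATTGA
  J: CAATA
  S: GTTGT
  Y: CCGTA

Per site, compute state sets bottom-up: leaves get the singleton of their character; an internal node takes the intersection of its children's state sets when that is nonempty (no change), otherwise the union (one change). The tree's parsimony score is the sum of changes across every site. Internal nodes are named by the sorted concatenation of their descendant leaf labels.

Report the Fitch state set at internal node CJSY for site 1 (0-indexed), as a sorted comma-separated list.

[col 0] CS: children C:{C}, S:{G} ∪→ {C,G}; cost 1
[col 0] CSY: children CS:{C,G}, Y:{C} ∩→ {C}; cost 0
[col 0] CJSY: children CSY:{C}, J:{C} ∩→ {C}; cost 0
[col 0] CFJSY: children CJSY:{C}, F:{A} ∪→ {A,C}; cost 1
[col 1] CS: children C:{A}, S:{T} ∪→ {A,T}; cost 1
[col 1] CSY: children CS:{A,T}, Y:{C} ∪→ {A,C,T}; cost 1
[col 1] CJSY: children CSY:{A,C,T}, J:{A} ∩→ {A}; cost 0
[col 1] CFJSY: children CJSY:{A}, F:{T} ∪→ {A,T}; cost 1
[col 2] CS: children C:{T}, S:{T} ∩→ {T}; cost 0
[col 2] CSY: children CS:{T}, Y:{G} ∪→ {G,T}; cost 1
[col 2] CJSY: children CSY:{G,T}, J:{A} ∪→ {A,G,T}; cost 1
[col 2] CFJSY: children CJSY:{A,G,T}, F:{T} ∩→ {T}; cost 0
[col 3] CS: children C:{A}, S:{G} ∪→ {A,G}; cost 1
[col 3] CSY: children CS:{A,G}, Y:{T} ∪→ {A,G,T}; cost 1
[col 3] CJSY: children CSY:{A,G,T}, J:{T} ∩→ {T}; cost 0
[col 3] CFJSY: children CJSY:{T}, F:{G} ∪→ {G,T}; cost 1
[col 4] CS: children C:{T}, S:{T} ∩→ {T}; cost 0
[col 4] CSY: children CS:{T}, Y:{A} ∪→ {A,T}; cost 1
[col 4] CJSY: children CSY:{A,T}, J:{A} ∩→ {A}; cost 0
[col 4] CFJSY: children CJSY:{A}, F:{A} ∩→ {A}; cost 0
per-site changes: [2, 3, 2, 3, 1]; total = 11

A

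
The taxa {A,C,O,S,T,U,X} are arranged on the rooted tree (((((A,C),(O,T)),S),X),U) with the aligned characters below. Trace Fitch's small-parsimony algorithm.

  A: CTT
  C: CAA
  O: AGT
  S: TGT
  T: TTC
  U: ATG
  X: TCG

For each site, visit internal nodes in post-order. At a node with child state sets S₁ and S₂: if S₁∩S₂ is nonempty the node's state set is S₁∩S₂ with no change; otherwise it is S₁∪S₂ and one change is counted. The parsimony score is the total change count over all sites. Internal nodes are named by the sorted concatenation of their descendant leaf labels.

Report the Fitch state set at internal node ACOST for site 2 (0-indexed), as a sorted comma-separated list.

site 0, node AC: A={C} ∩ C={C} → {C} (+0)
site 0, node OT: O={A} ∪ T={T} → {A,T} (+1)
site 0, node ACOT: AC={C} ∪ OT={A,T} → {A,C,T} (+1)
site 0, node ACOST: ACOT={A,C,T} ∩ S={T} → {T} (+0)
site 0, node ACOSTX: ACOST={T} ∩ X={T} → {T} (+0)
site 0, node ACOSTUX: ACOSTX={T} ∪ U={A} → {A,T} (+1)
site 1, node AC: A={T} ∪ C={A} → {A,T} (+1)
site 1, node OT: O={G} ∪ T={T} → {G,T} (+1)
site 1, node ACOT: AC={A,T} ∩ OT={G,T} → {T} (+0)
site 1, node ACOST: ACOT={T} ∪ S={G} → {G,T} (+1)
site 1, node ACOSTX: ACOST={G,T} ∪ X={C} → {C,G,T} (+1)
site 1, node ACOSTUX: ACOSTX={C,G,T} ∩ U={T} → {T} (+0)
site 2, node AC: A={T} ∪ C={A} → {A,T} (+1)
site 2, node OT: O={T} ∪ T={C} → {C,T} (+1)
site 2, node ACOT: AC={A,T} ∩ OT={C,T} → {T} (+0)
site 2, node ACOST: ACOT={T} ∩ S={T} → {T} (+0)
site 2, node ACOSTX: ACOST={T} ∪ X={G} → {G,T} (+1)
site 2, node ACOSTUX: ACOSTX={G,T} ∩ U={G} → {G} (+0)
per-site changes: [3, 4, 3]; total = 10

T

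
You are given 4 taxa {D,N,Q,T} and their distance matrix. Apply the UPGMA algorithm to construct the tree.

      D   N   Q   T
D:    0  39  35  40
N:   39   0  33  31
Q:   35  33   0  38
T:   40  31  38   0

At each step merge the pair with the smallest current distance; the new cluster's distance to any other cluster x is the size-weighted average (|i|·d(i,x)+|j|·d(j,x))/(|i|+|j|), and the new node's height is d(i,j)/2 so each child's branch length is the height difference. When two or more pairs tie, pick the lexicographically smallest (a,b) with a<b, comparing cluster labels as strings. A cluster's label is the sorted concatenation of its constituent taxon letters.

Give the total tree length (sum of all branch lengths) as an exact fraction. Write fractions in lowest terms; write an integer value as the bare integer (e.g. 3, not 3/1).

141/2

iteration 1: select N,T (d=31); attach at lengths (31/2, 31/2); label the merged cluster NT
  updated: d(D,NT)=79/2, d(NT,Q)=71/2
iteration 2: select D,Q (d=35); attach at lengths (35/2, 35/2); label the merged cluster DQ
  updated: d(DQ,NT)=75/2
iteration 3: select DQ,NT (d=75/2); attach at lengths (5/4, 13/4); label the merged cluster DNQT
final tree: ((D:35/2,Q:35/2):5/4,(N:31/2,T:31/2):13/4)
total length: 141/2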